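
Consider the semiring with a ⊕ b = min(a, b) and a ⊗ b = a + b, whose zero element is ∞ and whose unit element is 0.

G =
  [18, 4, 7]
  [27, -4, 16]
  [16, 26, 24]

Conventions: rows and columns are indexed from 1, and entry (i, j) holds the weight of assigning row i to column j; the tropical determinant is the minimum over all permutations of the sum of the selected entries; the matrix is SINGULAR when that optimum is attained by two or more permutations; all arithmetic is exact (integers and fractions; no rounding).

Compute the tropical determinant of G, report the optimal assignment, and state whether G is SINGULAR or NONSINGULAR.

σ = (1, 2, 3): 18 + (-4) + 24 = 38
σ = (1, 3, 2): 18 + 16 + 26 = 60
σ = (2, 1, 3): 4 + 27 + 24 = 55
σ = (2, 3, 1): 4 + 16 + 16 = 36
σ = (3, 1, 2): 7 + 27 + 26 = 60
σ = (3, 2, 1): 7 + (-4) + 16 = 19
Optimal value attained by: σ = (3, 2, 1).
Answer: det⊕(G) = 19; verdict: NONSINGULAR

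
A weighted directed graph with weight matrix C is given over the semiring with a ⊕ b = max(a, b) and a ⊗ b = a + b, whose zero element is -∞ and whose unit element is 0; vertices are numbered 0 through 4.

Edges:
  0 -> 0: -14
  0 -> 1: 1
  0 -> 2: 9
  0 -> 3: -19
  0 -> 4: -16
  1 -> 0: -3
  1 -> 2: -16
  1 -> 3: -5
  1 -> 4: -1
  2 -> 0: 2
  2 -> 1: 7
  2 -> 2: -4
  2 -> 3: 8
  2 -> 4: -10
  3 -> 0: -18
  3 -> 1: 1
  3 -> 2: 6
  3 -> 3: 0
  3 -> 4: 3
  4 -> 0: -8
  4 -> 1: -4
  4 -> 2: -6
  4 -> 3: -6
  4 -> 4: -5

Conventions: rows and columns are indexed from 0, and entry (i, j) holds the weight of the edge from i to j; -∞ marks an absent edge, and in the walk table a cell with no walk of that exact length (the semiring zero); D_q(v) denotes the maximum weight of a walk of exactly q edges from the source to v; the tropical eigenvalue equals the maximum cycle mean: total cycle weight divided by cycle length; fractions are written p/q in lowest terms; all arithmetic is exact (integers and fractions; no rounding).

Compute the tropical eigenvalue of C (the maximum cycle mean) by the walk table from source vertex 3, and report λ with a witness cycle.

q=0: [-∞, -∞, -∞, 0, -∞]
q=1: [-18, 1, 6, 0, 3]
q=2: [8, 13, 6, 14, 3]
q=3: [10, 15, 20, 14, 17]
q=4: [22, 27, 20, 28, 17]
q=5: [24, 29, 34, 28, 31]
Optimal cycle mean attained by: cycle 2->3->2, total 8 + 6, length 2.
Answer: λ = 7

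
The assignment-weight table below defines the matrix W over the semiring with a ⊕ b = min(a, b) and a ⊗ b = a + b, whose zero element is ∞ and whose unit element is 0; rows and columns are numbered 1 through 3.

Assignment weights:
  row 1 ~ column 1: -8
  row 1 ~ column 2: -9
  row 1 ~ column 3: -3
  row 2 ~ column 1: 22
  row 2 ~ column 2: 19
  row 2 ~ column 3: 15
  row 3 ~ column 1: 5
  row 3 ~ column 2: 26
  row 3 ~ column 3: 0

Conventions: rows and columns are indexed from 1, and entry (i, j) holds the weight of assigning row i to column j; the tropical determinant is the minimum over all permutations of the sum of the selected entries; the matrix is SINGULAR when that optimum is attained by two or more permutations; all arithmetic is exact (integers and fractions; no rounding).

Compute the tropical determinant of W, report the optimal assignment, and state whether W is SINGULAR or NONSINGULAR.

σ = (1, 2, 3): (-8) + 19 + 0 = 11
σ = (1, 3, 2): (-8) + 15 + 26 = 33
σ = (2, 1, 3): (-9) + 22 + 0 = 13
σ = (2, 3, 1): (-9) + 15 + 5 = 11
σ = (3, 1, 2): (-3) + 22 + 26 = 45
σ = (3, 2, 1): (-3) + 19 + 5 = 21
Optimal value attained by: σ = (1, 2, 3).
Answer: det⊕(W) = 11; verdict: SINGULAR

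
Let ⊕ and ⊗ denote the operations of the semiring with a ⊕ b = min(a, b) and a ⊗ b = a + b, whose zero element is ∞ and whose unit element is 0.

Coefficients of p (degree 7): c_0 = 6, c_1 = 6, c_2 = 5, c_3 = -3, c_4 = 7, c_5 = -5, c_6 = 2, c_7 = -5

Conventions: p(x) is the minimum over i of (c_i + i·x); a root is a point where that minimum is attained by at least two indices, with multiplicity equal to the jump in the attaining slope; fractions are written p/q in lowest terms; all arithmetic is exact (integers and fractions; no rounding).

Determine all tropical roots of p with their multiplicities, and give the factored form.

hull edge (i=0, c=6) to (i=3, c=-3): slope -3, span 3
hull edge (i=3, c=-3) to (i=5, c=-5): slope -1, span 2
hull edge (i=5, c=-5) to (i=7, c=-5): slope 0, span 2
Factored form: p(x) = -5 ⊗ (x ⊕ 0) ⊗ (x ⊕ 0) ⊗ (x ⊕ 1) ⊗ (x ⊕ 1) ⊗ (x ⊕ 3) ⊗ (x ⊕ 3) ⊗ (x ⊕ 3)
Answer: roots = 0 (mult 2), 1 (mult 2), 3 (mult 3)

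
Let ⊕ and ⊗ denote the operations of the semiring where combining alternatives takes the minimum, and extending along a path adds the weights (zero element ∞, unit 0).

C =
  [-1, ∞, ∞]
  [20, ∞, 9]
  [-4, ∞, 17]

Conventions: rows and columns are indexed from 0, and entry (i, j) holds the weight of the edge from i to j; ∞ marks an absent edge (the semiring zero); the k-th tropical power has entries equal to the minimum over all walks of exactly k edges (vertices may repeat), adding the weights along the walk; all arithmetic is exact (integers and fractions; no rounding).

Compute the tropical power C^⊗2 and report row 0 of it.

C^⊗2:
  [-2, ∞, ∞]
  [5, ∞, 26]
  [-5, ∞, 34]
Answer: row 0 of C^⊗2 = [-2, ∞, ∞]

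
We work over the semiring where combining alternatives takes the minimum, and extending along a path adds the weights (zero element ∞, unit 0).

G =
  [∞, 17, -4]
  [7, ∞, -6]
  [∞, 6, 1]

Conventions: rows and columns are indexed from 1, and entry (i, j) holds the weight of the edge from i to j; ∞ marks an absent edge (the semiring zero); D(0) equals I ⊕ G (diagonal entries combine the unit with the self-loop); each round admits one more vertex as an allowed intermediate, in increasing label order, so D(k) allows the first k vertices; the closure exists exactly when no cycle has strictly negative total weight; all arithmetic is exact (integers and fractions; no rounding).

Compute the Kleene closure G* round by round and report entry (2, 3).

D(0):
  [0, 17, -4]
  [7, 0, -6]
  [∞, 6, 0]
D(1):
  [0, 17, -4]
  [7, 0, -6]
  [∞, 6, 0]
D(2):
  [0, 17, -4]
  [7, 0, -6]
  [13, 6, 0]
D(3):
  [0, 2, -4]
  [7, 0, -6]
  [13, 6, 0]
Answer: G*[2][3] = -6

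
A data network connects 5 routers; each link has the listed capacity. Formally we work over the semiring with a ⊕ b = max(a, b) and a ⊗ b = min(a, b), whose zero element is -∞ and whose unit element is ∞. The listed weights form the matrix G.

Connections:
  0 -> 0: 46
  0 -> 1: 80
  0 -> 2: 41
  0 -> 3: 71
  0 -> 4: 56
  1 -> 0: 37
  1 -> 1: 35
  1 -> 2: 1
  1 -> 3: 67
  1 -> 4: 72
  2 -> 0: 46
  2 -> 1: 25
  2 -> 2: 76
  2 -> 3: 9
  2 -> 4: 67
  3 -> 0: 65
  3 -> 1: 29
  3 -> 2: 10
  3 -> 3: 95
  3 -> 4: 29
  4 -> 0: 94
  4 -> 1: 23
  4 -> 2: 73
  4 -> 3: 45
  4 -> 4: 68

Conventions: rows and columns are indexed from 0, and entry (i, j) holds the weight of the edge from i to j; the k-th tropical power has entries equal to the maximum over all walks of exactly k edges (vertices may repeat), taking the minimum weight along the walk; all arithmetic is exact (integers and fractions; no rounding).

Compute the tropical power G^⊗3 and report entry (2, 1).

G^⊗2:
  [65, 46, 56, 71, 72]
  [72, 37, 72, 67, 68]
  [67, 46, 76, 46, 67]
  [65, 65, 41, 95, 56]
  [68, 80, 73, 71, 68]
G^⊗3:
  [72, 65, 72, 71, 68]
  [68, 72, 72, 71, 68]
  [67, 67, 76, 67, 67]
  [65, 65, 56, 95, 65]
  [68, 68, 73, 71, 72]
Key observation: the optimum is the walk 2->4->0->1, with weight 67 min 94 min 80 = 67.
Optimal value attained by: walk 2->4->0->1.
Answer: (G^⊗3)[2][1] = 67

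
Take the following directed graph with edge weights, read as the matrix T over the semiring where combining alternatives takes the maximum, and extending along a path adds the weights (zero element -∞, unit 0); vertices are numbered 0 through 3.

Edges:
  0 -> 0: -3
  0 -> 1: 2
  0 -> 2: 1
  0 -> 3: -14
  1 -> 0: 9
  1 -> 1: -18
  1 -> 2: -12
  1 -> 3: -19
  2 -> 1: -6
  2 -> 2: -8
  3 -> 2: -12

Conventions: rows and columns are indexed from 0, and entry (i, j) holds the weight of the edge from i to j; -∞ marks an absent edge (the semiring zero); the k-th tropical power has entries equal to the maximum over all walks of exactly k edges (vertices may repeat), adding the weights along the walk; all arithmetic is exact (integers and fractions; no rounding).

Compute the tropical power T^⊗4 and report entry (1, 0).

T^⊗2:
  [11, -1, -2, -17]
  [6, 11, 10, -5]
  [3, -14, -16, -25]
  [-∞, -18, -20, -∞]
T^⊗3:
  [8, 13, 12, -3]
  [20, 8, 7, -8]
  [0, 5, 4, -11]
  [-9, -26, -28, -37]
T^⊗4:
  [22, 10, 9, -6]
  [17, 22, 21, 6]
  [14, 2, 1, -14]
  [-12, -7, -8, -23]
Key observation: the optimum is the walk 1->0->0->1->0, with weight 9 + (-3) + 2 + 9 = 17.
Optimal value attained by: walk 1->0->0->1->0.
Answer: (T^⊗4)[1][0] = 17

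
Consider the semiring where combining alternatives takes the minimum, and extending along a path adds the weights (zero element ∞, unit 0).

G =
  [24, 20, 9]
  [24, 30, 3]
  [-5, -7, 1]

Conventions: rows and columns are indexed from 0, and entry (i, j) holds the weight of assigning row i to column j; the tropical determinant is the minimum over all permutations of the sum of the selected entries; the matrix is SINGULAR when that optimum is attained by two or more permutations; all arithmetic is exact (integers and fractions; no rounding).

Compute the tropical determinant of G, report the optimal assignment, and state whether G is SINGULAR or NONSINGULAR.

σ = (0, 1, 2): 24 + 30 + 1 = 55
σ = (0, 2, 1): 24 + 3 + (-7) = 20
σ = (1, 0, 2): 20 + 24 + 1 = 45
σ = (1, 2, 0): 20 + 3 + (-5) = 18
σ = (2, 0, 1): 9 + 24 + (-7) = 26
σ = (2, 1, 0): 9 + 30 + (-5) = 34
Optimal value attained by: σ = (1, 2, 0).
Answer: det⊕(G) = 18; verdict: NONSINGULAR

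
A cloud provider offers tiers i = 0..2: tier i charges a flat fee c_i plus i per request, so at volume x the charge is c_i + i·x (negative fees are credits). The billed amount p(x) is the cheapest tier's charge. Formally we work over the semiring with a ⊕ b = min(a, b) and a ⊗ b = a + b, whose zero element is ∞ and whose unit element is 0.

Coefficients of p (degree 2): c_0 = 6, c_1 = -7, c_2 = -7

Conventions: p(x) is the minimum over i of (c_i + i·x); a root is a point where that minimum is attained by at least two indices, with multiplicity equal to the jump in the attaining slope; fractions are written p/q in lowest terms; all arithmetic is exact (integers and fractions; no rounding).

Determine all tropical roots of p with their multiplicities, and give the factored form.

hull edge (i=0, c=6) to (i=1, c=-7): slope -13, span 1
hull edge (i=1, c=-7) to (i=2, c=-7): slope 0, span 1
Factored form: p(x) = -7 ⊗ (x ⊕ 0) ⊗ (x ⊕ 13)
Answer: roots = 0 (mult 1), 13 (mult 1)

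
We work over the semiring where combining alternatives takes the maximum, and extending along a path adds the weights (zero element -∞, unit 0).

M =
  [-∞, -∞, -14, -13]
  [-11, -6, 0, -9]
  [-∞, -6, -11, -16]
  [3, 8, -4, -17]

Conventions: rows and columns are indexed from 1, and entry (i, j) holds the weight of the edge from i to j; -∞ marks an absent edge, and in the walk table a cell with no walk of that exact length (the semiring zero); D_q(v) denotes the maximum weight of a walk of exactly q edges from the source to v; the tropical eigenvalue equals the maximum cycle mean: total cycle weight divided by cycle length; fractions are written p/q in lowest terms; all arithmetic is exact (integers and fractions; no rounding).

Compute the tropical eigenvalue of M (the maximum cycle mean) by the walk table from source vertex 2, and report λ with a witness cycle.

q=0: [-∞, 0, -∞, -∞]
q=1: [-11, -6, 0, -9]
q=2: [-6, -1, -6, -15]
q=3: [-12, -7, -1, -10]
q=4: [-7, -2, -7, -16]
Optimal cycle mean attained by: cycle 2->4->2, total (-9) + 8, length 2.
Answer: λ = -1/2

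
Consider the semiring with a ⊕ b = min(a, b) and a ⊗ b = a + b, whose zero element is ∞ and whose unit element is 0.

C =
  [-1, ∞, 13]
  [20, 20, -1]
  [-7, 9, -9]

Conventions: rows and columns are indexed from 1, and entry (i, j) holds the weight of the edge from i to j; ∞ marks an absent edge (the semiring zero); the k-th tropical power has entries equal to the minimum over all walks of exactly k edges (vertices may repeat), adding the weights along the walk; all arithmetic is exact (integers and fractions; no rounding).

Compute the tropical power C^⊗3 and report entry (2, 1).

C^⊗2:
  [-2, 22, 4]
  [-8, 8, -10]
  [-16, 0, -18]
C^⊗3:
  [-3, 13, -5]
  [-17, -1, -19]
  [-25, -9, -27]
Key observation: the optimum is the walk 2->3->3->1, with weight (-1) + (-9) + (-7) = -17.
Optimal value attained by: walk 2->3->3->1.
Answer: (C^⊗3)[2][1] = -17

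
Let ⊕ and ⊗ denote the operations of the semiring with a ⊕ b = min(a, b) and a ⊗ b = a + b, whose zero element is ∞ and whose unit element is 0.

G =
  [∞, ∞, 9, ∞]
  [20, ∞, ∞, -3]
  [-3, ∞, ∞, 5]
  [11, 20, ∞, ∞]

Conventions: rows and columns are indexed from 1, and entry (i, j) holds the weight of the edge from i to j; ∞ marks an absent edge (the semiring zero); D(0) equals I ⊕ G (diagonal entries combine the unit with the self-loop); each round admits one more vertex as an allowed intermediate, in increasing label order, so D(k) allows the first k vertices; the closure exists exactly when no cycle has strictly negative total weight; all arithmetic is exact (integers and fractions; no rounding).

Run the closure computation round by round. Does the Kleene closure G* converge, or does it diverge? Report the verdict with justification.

D(0):
  [0, ∞, 9, ∞]
  [20, 0, ∞, -3]
  [-3, ∞, 0, 5]
  [11, 20, ∞, 0]
D(1):
  [0, ∞, 9, ∞]
  [20, 0, 29, -3]
  [-3, ∞, 0, 5]
  [11, 20, 20, 0]
D(2):
  [0, ∞, 9, ∞]
  [20, 0, 29, -3]
  [-3, ∞, 0, 5]
  [11, 20, 20, 0]
D(3):
  [0, ∞, 9, 14]
  [20, 0, 29, -3]
  [-3, ∞, 0, 5]
  [11, 20, 20, 0]
D(4):
  [0, 34, 9, 14]
  [8, 0, 17, -3]
  [-3, 25, 0, 5]
  [11, 20, 20, 0]
Key observation: every diagonal entry stays at the unit through all rounds, so no improving cycle exists.
Answer: CONVERGES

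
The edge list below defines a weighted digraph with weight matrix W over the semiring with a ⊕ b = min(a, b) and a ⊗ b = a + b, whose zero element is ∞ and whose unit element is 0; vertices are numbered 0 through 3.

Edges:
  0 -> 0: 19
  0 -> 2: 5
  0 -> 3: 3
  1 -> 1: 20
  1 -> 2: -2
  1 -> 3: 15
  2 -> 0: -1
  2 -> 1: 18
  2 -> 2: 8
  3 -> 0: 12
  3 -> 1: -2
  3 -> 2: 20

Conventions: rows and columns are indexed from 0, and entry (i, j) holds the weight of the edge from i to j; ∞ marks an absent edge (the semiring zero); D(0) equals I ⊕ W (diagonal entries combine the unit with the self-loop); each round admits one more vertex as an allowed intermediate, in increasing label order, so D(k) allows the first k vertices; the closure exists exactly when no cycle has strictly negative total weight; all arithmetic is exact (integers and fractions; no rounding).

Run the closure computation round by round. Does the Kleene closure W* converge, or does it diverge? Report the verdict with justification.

D(0):
  [0, ∞, 5, 3]
  [∞, 0, -2, 15]
  [-1, 18, 0, ∞]
  [12, -2, 20, 0]
D(1):
  [0, ∞, 5, 3]
  [∞, 0, -2, 15]
  [-1, 18, 0, 2]
  [12, -2, 17, 0]
D(2):
  [0, ∞, 5, 3]
  [∞, 0, -2, 15]
  [-1, 18, 0, 2]
  [12, -2, -4, 0]
Detection: at round 3, diagonal entry (3, 3) turns strictly negative.
Key observation: the cycle 3->1->2->0->3 has total weight (-2) + (-2) + (-1) + 3, which is strictly negative.
Answer: DIVERGES — negative cycle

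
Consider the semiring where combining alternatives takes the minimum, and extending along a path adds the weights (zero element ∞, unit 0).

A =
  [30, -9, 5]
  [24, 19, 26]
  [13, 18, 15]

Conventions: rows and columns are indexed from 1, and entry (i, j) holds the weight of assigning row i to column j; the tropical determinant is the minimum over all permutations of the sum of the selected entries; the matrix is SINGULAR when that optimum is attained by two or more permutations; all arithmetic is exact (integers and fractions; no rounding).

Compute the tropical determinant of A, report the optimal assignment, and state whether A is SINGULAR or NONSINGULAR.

σ = (1, 2, 3): 30 + 19 + 15 = 64
σ = (1, 3, 2): 30 + 26 + 18 = 74
σ = (2, 1, 3): (-9) + 24 + 15 = 30
σ = (2, 3, 1): (-9) + 26 + 13 = 30
σ = (3, 1, 2): 5 + 24 + 18 = 47
σ = (3, 2, 1): 5 + 19 + 13 = 37
Optimal value attained by: σ = (2, 1, 3).
Answer: det⊕(A) = 30; verdict: SINGULAR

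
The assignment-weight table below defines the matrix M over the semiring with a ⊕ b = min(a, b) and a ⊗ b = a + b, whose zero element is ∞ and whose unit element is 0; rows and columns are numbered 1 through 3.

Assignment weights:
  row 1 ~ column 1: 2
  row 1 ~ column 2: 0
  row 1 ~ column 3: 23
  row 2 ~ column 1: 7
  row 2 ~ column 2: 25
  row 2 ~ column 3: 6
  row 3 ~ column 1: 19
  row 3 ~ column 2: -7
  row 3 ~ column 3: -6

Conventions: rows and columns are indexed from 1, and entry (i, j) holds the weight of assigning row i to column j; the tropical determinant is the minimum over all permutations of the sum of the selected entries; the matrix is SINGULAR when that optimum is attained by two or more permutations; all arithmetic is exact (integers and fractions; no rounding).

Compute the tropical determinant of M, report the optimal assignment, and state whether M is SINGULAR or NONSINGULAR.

σ = (1, 2, 3): 2 + 25 + (-6) = 21
σ = (1, 3, 2): 2 + 6 + (-7) = 1
σ = (2, 1, 3): 0 + 7 + (-6) = 1
σ = (2, 3, 1): 0 + 6 + 19 = 25
σ = (3, 1, 2): 23 + 7 + (-7) = 23
σ = (3, 2, 1): 23 + 25 + 19 = 67
Optimal value attained by: σ = (1, 3, 2).
Answer: det⊕(M) = 1; verdict: SINGULAR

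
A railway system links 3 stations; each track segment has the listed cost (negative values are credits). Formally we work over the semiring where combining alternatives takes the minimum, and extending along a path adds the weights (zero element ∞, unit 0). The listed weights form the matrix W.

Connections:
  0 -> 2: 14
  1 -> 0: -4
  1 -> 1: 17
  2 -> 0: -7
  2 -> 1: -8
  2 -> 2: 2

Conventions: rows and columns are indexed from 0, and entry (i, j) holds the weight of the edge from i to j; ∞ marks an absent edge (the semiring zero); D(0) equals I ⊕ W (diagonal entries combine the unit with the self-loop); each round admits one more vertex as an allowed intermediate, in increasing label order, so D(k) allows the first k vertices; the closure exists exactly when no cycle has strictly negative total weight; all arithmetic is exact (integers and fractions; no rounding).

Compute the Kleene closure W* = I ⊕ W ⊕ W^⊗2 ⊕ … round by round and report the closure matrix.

D(0):
  [0, ∞, 14]
  [-4, 0, ∞]
  [-7, -8, 0]
D(1):
  [0, ∞, 14]
  [-4, 0, 10]
  [-7, -8, 0]
D(2):
  [0, ∞, 14]
  [-4, 0, 10]
  [-12, -8, 0]
D(3):
  [0, 6, 14]
  [-4, 0, 10]
  [-12, -8, 0]
Answer: W* = [[0, 6, 14], [-4, 0, 10], [-12, -8, 0]]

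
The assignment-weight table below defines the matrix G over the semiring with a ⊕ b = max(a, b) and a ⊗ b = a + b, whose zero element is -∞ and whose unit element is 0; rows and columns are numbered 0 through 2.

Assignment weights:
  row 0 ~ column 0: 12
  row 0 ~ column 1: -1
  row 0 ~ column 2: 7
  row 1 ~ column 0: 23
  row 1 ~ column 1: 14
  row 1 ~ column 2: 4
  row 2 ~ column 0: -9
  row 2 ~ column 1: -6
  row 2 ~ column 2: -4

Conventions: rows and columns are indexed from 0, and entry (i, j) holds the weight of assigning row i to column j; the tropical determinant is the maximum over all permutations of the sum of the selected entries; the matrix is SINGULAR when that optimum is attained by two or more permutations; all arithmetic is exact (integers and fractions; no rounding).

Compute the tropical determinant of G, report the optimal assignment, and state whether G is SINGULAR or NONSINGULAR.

σ = (0, 1, 2): 12 + 14 + (-4) = 22
σ = (0, 2, 1): 12 + 4 + (-6) = 10
σ = (1, 0, 2): (-1) + 23 + (-4) = 18
σ = (1, 2, 0): (-1) + 4 + (-9) = -6
σ = (2, 0, 1): 7 + 23 + (-6) = 24
σ = (2, 1, 0): 7 + 14 + (-9) = 12
Optimal value attained by: σ = (2, 0, 1).
Answer: det⊕(G) = 24; verdict: NONSINGULAR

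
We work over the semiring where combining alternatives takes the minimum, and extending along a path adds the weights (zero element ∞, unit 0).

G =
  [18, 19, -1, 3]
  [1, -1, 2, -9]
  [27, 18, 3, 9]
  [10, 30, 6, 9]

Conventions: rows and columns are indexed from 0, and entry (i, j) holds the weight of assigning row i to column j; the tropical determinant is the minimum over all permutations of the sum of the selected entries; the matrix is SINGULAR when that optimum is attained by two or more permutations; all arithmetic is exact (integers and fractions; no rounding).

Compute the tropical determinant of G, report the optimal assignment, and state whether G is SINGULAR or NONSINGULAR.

σ = (0, 1, 2, 3): 18 + (-1) + 3 + 9 = 29
σ = (0, 1, 3, 2): 18 + (-1) + 9 + 6 = 32
σ = (0, 2, 1, 3): 18 + 2 + 18 + 9 = 47
σ = (0, 2, 3, 1): 18 + 2 + 9 + 30 = 59
σ = (0, 3, 1, 2): 18 + (-9) + 18 + 6 = 33
σ = (0, 3, 2, 1): 18 + (-9) + 3 + 30 = 42
σ = (1, 0, 2, 3): 19 + 1 + 3 + 9 = 32
σ = (1, 0, 3, 2): 19 + 1 + 9 + 6 = 35
σ = (1, 2, 0, 3): 19 + 2 + 27 + 9 = 57
σ = (1, 2, 3, 0): 19 + 2 + 9 + 10 = 40
σ = (1, 3, 0, 2): 19 + (-9) + 27 + 6 = 43
σ = (1, 3, 2, 0): 19 + (-9) + 3 + 10 = 23
σ = (2, 0, 1, 3): (-1) + 1 + 18 + 9 = 27
σ = (2, 0, 3, 1): (-1) + 1 + 9 + 30 = 39
σ = (2, 1, 0, 3): (-1) + (-1) + 27 + 9 = 34
σ = (2, 1, 3, 0): (-1) + (-1) + 9 + 10 = 17
σ = (2, 3, 0, 1): (-1) + (-9) + 27 + 30 = 47
σ = (2, 3, 1, 0): (-1) + (-9) + 18 + 10 = 18
σ = (3, 0, 1, 2): 3 + 1 + 18 + 6 = 28
σ = (3, 0, 2, 1): 3 + 1 + 3 + 30 = 37
σ = (3, 1, 0, 2): 3 + (-1) + 27 + 6 = 35
σ = (3, 1, 2, 0): 3 + (-1) + 3 + 10 = 15
σ = (3, 2, 0, 1): 3 + 2 + 27 + 30 = 62
σ = (3, 2, 1, 0): 3 + 2 + 18 + 10 = 33
Optimal value attained by: σ = (3, 1, 2, 0).
Answer: det⊕(G) = 15; verdict: NONSINGULAR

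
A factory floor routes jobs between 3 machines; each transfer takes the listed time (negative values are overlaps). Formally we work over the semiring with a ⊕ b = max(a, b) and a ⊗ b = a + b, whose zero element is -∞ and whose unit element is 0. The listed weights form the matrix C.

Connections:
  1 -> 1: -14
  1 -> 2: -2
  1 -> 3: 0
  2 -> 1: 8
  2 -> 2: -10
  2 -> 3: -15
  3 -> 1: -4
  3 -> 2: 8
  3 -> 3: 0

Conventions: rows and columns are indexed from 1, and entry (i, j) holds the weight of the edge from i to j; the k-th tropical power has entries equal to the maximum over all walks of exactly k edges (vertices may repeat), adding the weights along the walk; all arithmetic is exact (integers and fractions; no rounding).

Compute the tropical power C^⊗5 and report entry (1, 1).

C^⊗2:
  [6, 8, 0]
  [-2, 6, 8]
  [16, 8, 0]
C^⊗3:
  [16, 8, 6]
  [14, 16, 8]
  [16, 14, 16]
C^⊗4:
  [16, 14, 16]
  [24, 16, 14]
  [22, 24, 16]
C^⊗5:
  [22, 24, 16]
  [24, 22, 24]
  [32, 24, 22]
Key observation: the optimum is the walk 1->2->1->3->2->1, with weight (-2) + 8 + 0 + 8 + 8 = 22.
Optimal value attained by: walk 1->2->1->3->2->1.
Answer: (C^⊗5)[1][1] = 22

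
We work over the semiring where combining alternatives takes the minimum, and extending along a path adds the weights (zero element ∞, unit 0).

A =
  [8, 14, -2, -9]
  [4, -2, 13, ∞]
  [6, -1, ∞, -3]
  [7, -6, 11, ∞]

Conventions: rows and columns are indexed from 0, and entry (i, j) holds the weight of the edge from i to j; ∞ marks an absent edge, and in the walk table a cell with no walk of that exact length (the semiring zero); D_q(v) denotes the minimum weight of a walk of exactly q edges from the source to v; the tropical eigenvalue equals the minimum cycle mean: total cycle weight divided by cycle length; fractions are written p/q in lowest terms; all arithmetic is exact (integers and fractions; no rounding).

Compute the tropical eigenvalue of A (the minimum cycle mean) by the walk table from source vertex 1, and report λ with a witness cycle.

q=0: [∞, 0, ∞, ∞]
q=1: [4, -2, 13, ∞]
q=2: [2, -4, 2, -5]
q=3: [0, -11, 0, -7]
q=4: [-7, -13, -2, -9]
Optimal cycle mean attained by: cycle 0->3->1->0, total (-9) + (-6) + 4, length 3.
Answer: λ = -11/3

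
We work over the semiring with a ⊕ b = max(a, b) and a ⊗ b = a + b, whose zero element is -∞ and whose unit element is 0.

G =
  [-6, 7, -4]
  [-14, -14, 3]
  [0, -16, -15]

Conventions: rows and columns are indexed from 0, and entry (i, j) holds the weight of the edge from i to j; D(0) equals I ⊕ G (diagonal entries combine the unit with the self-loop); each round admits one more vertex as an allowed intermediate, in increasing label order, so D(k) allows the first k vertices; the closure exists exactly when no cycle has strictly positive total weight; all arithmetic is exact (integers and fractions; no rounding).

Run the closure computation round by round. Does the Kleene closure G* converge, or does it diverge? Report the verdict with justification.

D(0):
  [0, 7, -4]
  [-14, 0, 3]
  [0, -16, 0]
D(1):
  [0, 7, -4]
  [-14, 0, 3]
  [0, 7, 0]
Detection: at round 2, diagonal entry (2, 2) turns strictly positive.
Key observation: the cycle 2->0->1->2 has total weight 0 + 7 + 3, which is strictly positive.
Answer: DIVERGES — positive cycle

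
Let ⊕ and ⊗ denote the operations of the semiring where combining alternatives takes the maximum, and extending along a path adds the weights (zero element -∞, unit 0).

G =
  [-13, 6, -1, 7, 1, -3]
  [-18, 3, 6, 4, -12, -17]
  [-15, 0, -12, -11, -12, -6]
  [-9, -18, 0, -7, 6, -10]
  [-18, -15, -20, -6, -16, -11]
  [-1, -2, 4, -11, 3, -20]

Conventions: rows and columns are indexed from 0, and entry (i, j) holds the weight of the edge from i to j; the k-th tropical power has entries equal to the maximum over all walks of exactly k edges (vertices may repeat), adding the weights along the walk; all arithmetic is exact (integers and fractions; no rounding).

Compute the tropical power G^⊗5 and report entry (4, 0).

G^⊗2:
  [-2, 9, 12, 10, 13, -3]
  [-5, 6, 9, 7, 10, 0]
  [-7, 3, 6, 4, -3, -17]
  [-11, 0, -6, 0, -1, -5]
  [-12, -12, -6, -11, 0, -16]
  [-11, 5, 4, 6, 0, -2]
G^⊗3:
  [1, 12, 15, 13, 16, 6]
  [-1, 9, 12, 10, 13, 3]
  [-5, 6, 9, 7, 10, 0]
  [-6, 3, 6, 4, 6, -10]
  [-17, -6, -6, -5, -5, -11]
  [-3, 8, 11, 9, 12, -2]
G^⊗4:
  [5, 15, 18, 16, 19, 9]
  [2, 12, 15, 13, 16, 6]
  [-1, 9, 12, 10, 13, 3]
  [-5, 6, 9, 7, 10, 0]
  [-12, -3, 0, -2, 1, -12]
  [0, 11, 14, 12, 15, 5]
G^⊗5:
  [8, 18, 21, 19, 22, 12]
  [5, 15, 18, 16, 19, 9]
  [2, 12, 15, 13, 16, 6]
  [-1, 9, 12, 10, 13, 3]
  [-11, 0, 3, 1, 4, -6]
  [4, 14, 17, 15, 18, 8]
Key observation: the optimum is the walk 4->3->2->1->3->0, with weight (-6) + 0 + 0 + 4 + (-9) = -11.
Optimal value attained by: walk 4->3->2->1->3->0.
Answer: (G^⊗5)[4][0] = -11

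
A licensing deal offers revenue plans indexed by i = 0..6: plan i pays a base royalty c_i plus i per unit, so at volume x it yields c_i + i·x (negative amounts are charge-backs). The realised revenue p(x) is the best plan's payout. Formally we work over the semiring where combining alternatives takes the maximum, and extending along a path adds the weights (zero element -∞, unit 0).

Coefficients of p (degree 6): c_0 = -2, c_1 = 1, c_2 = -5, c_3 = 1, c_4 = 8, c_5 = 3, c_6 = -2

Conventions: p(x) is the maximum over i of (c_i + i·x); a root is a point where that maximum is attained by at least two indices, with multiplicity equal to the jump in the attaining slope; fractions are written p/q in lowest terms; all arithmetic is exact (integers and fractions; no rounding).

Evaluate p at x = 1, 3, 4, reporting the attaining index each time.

p(1) = max(-2+0·1=-2, 1+1·1=2, -5+2·1=-3, 1+3·1=4, 8+4·1=12, 3+5·1=8, -2+6·1=4) = 12 (attained by i=4)
p(3) = max(-2+0·3=-2, 1+1·3=4, -5+2·3=1, 1+3·3=10, 8+4·3=20, 3+5·3=18, -2+6·3=16) = 20 (attained by i=4)
p(4) = max(-2+0·4=-2, 1+1·4=5, -5+2·4=3, 1+3·4=13, 8+4·4=24, 3+5·4=23, -2+6·4=22) = 24 (attained by i=4)
Answer: p(1) = 12; p(3) = 20; p(4) = 24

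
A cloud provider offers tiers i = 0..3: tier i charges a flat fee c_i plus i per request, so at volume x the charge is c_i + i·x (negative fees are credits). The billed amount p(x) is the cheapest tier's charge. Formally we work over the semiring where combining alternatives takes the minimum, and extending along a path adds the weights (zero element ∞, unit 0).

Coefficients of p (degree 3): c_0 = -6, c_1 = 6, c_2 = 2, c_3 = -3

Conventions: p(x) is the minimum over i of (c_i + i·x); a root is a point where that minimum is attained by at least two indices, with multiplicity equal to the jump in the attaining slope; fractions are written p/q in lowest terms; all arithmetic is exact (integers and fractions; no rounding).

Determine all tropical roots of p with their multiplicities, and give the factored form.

hull edge (i=0, c=-6) to (i=3, c=-3): slope 1, span 3
Factored form: p(x) = -3 ⊗ (x ⊕ (-1)) ⊗ (x ⊕ (-1)) ⊗ (x ⊕ (-1))
Answer: roots = -1 (mult 3)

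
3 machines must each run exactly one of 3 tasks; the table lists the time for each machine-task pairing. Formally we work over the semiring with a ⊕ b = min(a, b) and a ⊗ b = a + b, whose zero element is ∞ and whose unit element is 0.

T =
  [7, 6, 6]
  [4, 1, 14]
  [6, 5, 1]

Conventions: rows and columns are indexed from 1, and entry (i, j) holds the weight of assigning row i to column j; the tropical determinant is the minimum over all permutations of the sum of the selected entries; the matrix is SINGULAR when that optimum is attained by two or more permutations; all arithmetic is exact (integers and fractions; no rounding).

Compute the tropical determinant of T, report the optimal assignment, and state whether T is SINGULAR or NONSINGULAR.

σ = (1, 2, 3): 7 + 1 + 1 = 9
σ = (1, 3, 2): 7 + 14 + 5 = 26
σ = (2, 1, 3): 6 + 4 + 1 = 11
σ = (2, 3, 1): 6 + 14 + 6 = 26
σ = (3, 1, 2): 6 + 4 + 5 = 15
σ = (3, 2, 1): 6 + 1 + 6 = 13
Optimal value attained by: σ = (1, 2, 3).
Answer: det⊕(T) = 9; verdict: NONSINGULAR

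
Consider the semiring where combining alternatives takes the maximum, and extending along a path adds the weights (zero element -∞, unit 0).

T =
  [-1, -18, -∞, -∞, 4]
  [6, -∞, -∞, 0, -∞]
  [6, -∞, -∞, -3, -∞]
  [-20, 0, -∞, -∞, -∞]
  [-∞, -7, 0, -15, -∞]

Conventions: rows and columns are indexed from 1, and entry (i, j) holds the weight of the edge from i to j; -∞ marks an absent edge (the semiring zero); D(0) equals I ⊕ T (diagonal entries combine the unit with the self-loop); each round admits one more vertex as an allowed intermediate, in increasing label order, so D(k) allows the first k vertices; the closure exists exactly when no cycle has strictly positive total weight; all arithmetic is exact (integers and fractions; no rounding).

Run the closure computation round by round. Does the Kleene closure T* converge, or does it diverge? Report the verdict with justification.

D(0):
  [0, -18, -∞, -∞, 4]
  [6, 0, -∞, 0, -∞]
  [6, -∞, 0, -3, -∞]
  [-20, 0, -∞, 0, -∞]
  [-∞, -7, 0, -15, 0]
D(1):
  [0, -18, -∞, -∞, 4]
  [6, 0, -∞, 0, 10]
  [6, -12, 0, -3, 10]
  [-20, 0, -∞, 0, -16]
  [-∞, -7, 0, -15, 0]
Detection: at round 2, diagonal entry (5, 5) turns strictly positive.
Key observation: the cycle 5->2->1->5 has total weight (-7) + 6 + 4, which is strictly positive.
Answer: DIVERGES — positive cycle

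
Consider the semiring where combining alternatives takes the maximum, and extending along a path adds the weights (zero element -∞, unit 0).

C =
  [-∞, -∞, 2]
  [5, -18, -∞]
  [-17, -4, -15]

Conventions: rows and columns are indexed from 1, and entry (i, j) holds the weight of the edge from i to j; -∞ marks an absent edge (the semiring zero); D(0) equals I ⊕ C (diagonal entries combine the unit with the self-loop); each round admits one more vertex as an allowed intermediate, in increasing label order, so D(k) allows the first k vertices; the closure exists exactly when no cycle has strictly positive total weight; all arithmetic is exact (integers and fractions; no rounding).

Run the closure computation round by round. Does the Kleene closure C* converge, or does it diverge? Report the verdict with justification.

D(0):
  [0, -∞, 2]
  [5, 0, -∞]
  [-17, -4, 0]
D(1):
  [0, -∞, 2]
  [5, 0, 7]
  [-17, -4, 0]
Detection: at round 2, diagonal entry (3, 3) turns strictly positive.
Key observation: the cycle 3->2->1->3 has total weight (-4) + 5 + 2, which is strictly positive.
Answer: DIVERGES — positive cycle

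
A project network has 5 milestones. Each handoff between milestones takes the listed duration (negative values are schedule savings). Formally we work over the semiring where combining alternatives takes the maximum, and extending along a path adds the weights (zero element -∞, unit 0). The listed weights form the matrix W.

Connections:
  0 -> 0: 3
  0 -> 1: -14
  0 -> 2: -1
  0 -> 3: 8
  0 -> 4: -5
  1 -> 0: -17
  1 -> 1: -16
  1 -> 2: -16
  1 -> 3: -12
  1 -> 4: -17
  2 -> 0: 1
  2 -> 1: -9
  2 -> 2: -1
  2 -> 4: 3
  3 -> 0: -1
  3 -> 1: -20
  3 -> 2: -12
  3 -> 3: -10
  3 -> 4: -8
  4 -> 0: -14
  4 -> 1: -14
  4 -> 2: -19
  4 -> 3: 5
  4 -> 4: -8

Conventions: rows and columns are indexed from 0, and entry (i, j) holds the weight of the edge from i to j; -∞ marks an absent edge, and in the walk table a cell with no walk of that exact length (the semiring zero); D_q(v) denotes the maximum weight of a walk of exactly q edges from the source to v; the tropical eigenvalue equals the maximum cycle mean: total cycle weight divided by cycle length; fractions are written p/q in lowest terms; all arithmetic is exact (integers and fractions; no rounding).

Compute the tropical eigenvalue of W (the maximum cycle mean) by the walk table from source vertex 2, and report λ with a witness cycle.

q=0: [-∞, -∞, 0, -∞, -∞]
q=1: [1, -9, -1, -∞, 3]
q=2: [4, -10, 0, 9, 2]
q=3: [8, -9, 3, 12, 3]
q=4: [11, -6, 7, 16, 6]
q=5: [15, -2, 10, 19, 10]
Optimal cycle mean attained by: cycle 0->3->0, total 8 + (-1), length 2.
Answer: λ = 7/2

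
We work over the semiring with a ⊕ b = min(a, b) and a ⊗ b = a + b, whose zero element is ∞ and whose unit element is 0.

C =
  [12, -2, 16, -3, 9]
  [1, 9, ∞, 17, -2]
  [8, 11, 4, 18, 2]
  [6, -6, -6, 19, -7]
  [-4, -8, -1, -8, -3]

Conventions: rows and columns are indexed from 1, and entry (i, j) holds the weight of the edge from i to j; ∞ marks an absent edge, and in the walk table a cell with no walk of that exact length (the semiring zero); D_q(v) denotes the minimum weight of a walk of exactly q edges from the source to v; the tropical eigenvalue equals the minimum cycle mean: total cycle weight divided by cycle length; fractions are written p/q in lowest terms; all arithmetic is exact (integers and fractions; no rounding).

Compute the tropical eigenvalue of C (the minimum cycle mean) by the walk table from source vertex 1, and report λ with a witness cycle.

q=0: [0, ∞, ∞, ∞, ∞]
q=1: [12, -2, 16, -3, 9]
q=2: [-1, -9, -9, 1, -10]
q=3: [-14, -18, -11, -18, -13]
q=4: [-17, -24, -24, -21, -25]
q=5: [-29, -33, -27, -33, -28]
Optimal cycle mean attained by: cycle 4->5->4, total (-7) + (-8), length 2.
Answer: λ = -15/2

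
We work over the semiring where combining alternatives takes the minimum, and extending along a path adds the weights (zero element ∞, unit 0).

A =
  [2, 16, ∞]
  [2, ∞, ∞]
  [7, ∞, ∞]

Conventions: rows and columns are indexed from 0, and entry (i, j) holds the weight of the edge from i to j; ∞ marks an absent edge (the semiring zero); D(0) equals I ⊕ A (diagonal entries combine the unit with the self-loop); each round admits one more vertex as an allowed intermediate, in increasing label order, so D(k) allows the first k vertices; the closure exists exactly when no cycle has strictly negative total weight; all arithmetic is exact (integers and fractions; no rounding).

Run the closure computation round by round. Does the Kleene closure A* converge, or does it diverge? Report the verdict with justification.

D(0):
  [0, 16, ∞]
  [2, 0, ∞]
  [7, ∞, 0]
D(1):
  [0, 16, ∞]
  [2, 0, ∞]
  [7, 23, 0]
D(2):
  [0, 16, ∞]
  [2, 0, ∞]
  [7, 23, 0]
D(3):
  [0, 16, ∞]
  [2, 0, ∞]
  [7, 23, 0]
Key observation: every diagonal entry stays at the unit through all rounds, so no improving cycle exists.
Answer: CONVERGES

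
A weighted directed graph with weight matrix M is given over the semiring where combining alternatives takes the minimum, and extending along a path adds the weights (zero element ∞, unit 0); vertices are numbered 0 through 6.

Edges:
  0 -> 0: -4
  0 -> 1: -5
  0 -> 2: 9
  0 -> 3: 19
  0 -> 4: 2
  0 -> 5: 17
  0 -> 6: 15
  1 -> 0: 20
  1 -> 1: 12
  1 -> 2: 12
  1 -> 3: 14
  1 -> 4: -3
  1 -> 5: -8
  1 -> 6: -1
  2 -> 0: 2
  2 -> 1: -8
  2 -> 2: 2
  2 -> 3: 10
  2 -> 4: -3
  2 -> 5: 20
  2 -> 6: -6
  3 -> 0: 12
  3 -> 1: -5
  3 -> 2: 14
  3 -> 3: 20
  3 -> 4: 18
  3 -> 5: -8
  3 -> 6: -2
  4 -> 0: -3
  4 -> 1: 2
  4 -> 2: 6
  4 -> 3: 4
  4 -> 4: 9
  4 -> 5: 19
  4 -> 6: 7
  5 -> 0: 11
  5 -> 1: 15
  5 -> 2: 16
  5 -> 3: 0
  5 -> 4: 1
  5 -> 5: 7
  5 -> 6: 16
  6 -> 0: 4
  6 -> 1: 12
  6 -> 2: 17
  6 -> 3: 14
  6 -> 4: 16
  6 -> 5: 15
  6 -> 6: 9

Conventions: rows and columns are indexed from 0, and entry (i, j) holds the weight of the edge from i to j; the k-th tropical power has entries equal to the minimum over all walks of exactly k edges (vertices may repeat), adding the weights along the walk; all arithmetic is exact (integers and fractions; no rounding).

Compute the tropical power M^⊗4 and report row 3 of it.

M^⊗2:
  [-8, -9, 5, 6, -8, -13, -6]
  [-6, -1, 3, -8, -7, -1, 4]
  [-6, -6, 3, 1, -11, -16, -9]
  [2, 6, 7, -8, -8, -13, -6]
  [-7, -8, 6, 13, -1, -6, 0]
  [-2, -5, 7, 5, 8, -8, -2]
  [0, -1, 13, 15, 6, 4, 11]
M^⊗3:
  [-12, -13, -2, -13, -12, -17, -10]
  [-10, -13, -1, -3, -4, -16, -10]
  [-14, -11, -5, -16, -15, -14, -7]
  [-11, -13, -2, -13, -12, -16, -10]
  [-11, -12, 2, -6, -11, -16, -9]
  [-6, -7, 7, -8, -8, -13, -6]
  [-4, -5, 9, 4, -4, -9, -2]
M^⊗4:
  [-16, -18, -6, -17, -16, -21, -15]
  [-14, -15, -1, -16, -16, -21, -14]
  [-18, -21, -9, -14, -14, -24, -18]
  [-15, -18, -6, -16, -16, -21, -15]
  [-15, -16, -5, -16, -15, -20, -13]
  [-11, -13, -2, -13, -12, -16, -10]
  [-8, -9, 2, -9, -8, -13, -6]
Answer: row 3 of M^⊗4 = [-15, -18, -6, -16, -16, -21, -15]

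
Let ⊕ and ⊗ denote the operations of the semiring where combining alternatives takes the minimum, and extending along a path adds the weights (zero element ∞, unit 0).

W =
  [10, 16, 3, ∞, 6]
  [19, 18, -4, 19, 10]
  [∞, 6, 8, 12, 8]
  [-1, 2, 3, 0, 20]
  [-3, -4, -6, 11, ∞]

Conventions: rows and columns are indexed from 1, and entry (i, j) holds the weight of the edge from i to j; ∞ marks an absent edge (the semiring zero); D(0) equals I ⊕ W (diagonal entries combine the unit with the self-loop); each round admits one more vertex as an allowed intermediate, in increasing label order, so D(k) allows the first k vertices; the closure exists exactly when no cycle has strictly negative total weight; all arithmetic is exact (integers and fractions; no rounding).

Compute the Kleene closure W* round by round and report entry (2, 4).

D(0):
  [0, 16, 3, ∞, 6]
  [19, 0, -4, 19, 10]
  [∞, 6, 0, 12, 8]
  [-1, 2, 3, 0, 20]
  [-3, -4, -6, 11, 0]
D(1):
  [0, 16, 3, ∞, 6]
  [19, 0, -4, 19, 10]
  [∞, 6, 0, 12, 8]
  [-1, 2, 2, 0, 5]
  [-3, -4, -6, 11, 0]
D(2):
  [0, 16, 3, 35, 6]
  [19, 0, -4, 19, 10]
  [25, 6, 0, 12, 8]
  [-1, 2, -2, 0, 5]
  [-3, -4, -8, 11, 0]
D(3):
  [0, 9, 3, 15, 6]
  [19, 0, -4, 8, 4]
  [25, 6, 0, 12, 8]
  [-1, 2, -2, 0, 5]
  [-3, -4, -8, 4, 0]
D(4):
  [0, 9, 3, 15, 6]
  [7, 0, -4, 8, 4]
  [11, 6, 0, 12, 8]
  [-1, 2, -2, 0, 5]
  [-3, -4, -8, 4, 0]
D(5):
  [0, 2, -2, 10, 6]
  [1, 0, -4, 8, 4]
  [5, 4, 0, 12, 8]
  [-1, 1, -3, 0, 5]
  [-3, -4, -8, 4, 0]
Answer: W*[2][4] = 8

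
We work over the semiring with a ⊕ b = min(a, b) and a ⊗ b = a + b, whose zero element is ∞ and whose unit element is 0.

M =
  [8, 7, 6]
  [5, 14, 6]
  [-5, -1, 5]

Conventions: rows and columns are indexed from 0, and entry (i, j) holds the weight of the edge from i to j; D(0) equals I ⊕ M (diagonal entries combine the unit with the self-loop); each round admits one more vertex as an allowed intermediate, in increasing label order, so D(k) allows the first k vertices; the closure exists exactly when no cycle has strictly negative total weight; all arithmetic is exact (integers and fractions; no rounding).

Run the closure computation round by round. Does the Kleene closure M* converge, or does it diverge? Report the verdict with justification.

D(0):
  [0, 7, 6]
  [5, 0, 6]
  [-5, -1, 0]
D(1):
  [0, 7, 6]
  [5, 0, 6]
  [-5, -1, 0]
D(2):
  [0, 7, 6]
  [5, 0, 6]
  [-5, -1, 0]
D(3):
  [0, 5, 6]
  [1, 0, 6]
  [-5, -1, 0]
Key observation: every diagonal entry stays at the unit through all rounds, so no improving cycle exists.
Answer: CONVERGES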